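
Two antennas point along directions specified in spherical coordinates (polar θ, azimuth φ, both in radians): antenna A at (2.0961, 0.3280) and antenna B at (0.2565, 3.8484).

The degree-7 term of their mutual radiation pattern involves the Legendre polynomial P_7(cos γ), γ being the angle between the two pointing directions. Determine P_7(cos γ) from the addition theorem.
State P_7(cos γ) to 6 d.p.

-0.183377

Term-by-term m-sum for l=7 (normalisation 4π/15 = 0.837758):
  term(m=-7) = 0.00001 + 0.00000j   from Y*(Ω₁)=-0.12034 + 0.13578j, Y(Ω₂)=-0.00001 - 0.00003j
  term(m=-6) = 0.00012 + 0.00014j   from Y*(Ω₁)=0.15222 - 0.36285j, Y(Ω₂)=-0.00022 + 0.00043j
  term(m=-5) = 0.00055 + 0.00165j   from Y*(Ω₁)=-0.02791 + 0.40265j, Y(Ω₂)=0.00398 - 0.00165j
  term(m=-4) = -0.00008 + 0.00149j   from Y*(Ω₁)=-0.01421 - 0.05366j, Y(Ω₂)=-0.02562 - 0.00833j
  term(m=-3) = 0.01648 - 0.03552j   from Y*(Ω₁)=-0.18066 - 0.27170j, Y(Ω₂)=0.06269 + 0.10233j
  term(m=-2) = 0.05605 - 0.05302j   from Y*(Ω₁)=0.16843 + 0.12964j, Y(Ω₂)=0.05682 - 0.35850j
  term(m=-1) = -0.14632 + 0.05824j   from Y*(Ω₁)=0.23374 + 0.07954j, Y(Ω₂)=-0.48504 + 0.41422j
  term(m=+0) = -0.07249 + 0.00000j   from Y*(Ω₁)=-0.24696 + 0.00000j, Y(Ω₂)=0.29353 + 0.00000j
  term(m=+1) = -0.14632 - 0.05824j   from Y*(Ω₁)=-0.23374 + 0.07954j, Y(Ω₂)=0.48504 + 0.41422j
  term(m=+2) = 0.05605 + 0.05302j   from Y*(Ω₁)=0.16843 - 0.12964j, Y(Ω₂)=0.05682 + 0.35850j
  term(m=+3) = 0.01648 + 0.03552j   from Y*(Ω₁)=0.18066 - 0.27170j, Y(Ω₂)=-0.06269 + 0.10233j
  term(m=+4) = -0.00008 - 0.00149j   from Y*(Ω₁)=-0.01421 + 0.05366j, Y(Ω₂)=-0.02562 + 0.00833j
  term(m=+5) = 0.00055 - 0.00165j   from Y*(Ω₁)=0.02791 + 0.40265j, Y(Ω₂)=-0.00398 - 0.00165j
  term(m=+6) = 0.00012 - 0.00014j   from Y*(Ω₁)=0.15222 + 0.36285j, Y(Ω₂)=-0.00022 - 0.00043j
  term(m=+7) = 0.00001 - 0.00000j   from Y*(Ω₁)=0.12034 + 0.13578j, Y(Ω₂)=0.00001 - 0.00003j
Total Σ_m = -0.21889 - 0.00000j. Multiply by 0.837758: -0.18338 - 0.00000j. P_7(cos γ) = -0.183377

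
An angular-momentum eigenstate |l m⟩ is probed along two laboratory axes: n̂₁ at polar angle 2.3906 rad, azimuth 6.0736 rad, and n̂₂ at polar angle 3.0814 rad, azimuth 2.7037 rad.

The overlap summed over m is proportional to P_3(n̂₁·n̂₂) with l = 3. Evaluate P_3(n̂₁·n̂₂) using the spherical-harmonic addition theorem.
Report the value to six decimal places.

Term-by-term m-sum for l=3 (normalisation 4π/7 = 1.795196):
  m=-3: +0.107211-0.077965i × -0.000023-0.000088i = -0.000009-0.000008i  (running Σ = -0.000009-0.000008i)
  m=-2: -0.317743+0.141579i × -0.002364-0.002835i = +0.001153+0.000566i  (running Σ = +0.001143+0.000559i)
  m=-1: +0.360629-0.076709i × -0.070109-0.032826i = -0.027801-0.006460i  (running Σ = -0.026658-0.005901i)
  m=0: +0.089507-0.000000i × -0.738261+0.000000i = -0.066079+0.000000i  (running Σ = -0.092738-0.005901i)
  m=1: -0.360629-0.076709i × +0.070109-0.032826i = -0.027801+0.006460i  (running Σ = -0.120539+0.000559i)
  m=2: -0.317743-0.141579i × -0.002364+0.002835i = +0.001153-0.000566i  (running Σ = -0.119386-0.000008i)
  m=3: -0.107211-0.077965i × +0.000023-0.000088i = -0.000009+0.000008i  (running Σ = -0.119396-0.000000i)
Accumulated sum -0.119396-0.000000i; after 4π/(2l+1) scaling, -0.214339-0.000000i ⇒ P_3 = -0.214339

-0.214339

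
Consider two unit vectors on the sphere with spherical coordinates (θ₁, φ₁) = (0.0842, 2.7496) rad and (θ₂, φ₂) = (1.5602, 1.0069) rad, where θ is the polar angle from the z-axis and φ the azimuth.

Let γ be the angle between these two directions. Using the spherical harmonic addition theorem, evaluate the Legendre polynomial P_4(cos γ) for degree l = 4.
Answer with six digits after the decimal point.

0.374945

Term-by-term m-sum for l=4 (normalisation 4π/9 = 1.396263):
  [-4]  conj(Y_{4,-4})(Ω₁) = 0.00000 - 0.00002j ; Y_{4,-4}(Ω₂) = -0.27984 + 0.34269j ; Δ = 0.00001 + 0.00001j
  [-3]  conj(Y_{4,-3})(Ω₁) = -0.00029 + 0.00068j ; Y_{4,-3}(Ω₂) = -0.01316 - 0.00160j ; Δ = 0.00000 - 0.00001j
  [-2]  conj(Y_{4,-2})(Ω₁) = 0.00997 - 0.00994j ; Y_{4,-2}(Ω₂) = 0.14327 + 0.30196j ; Δ = 0.00443 + 0.00159j
  [-1]  conj(Y_{4,-1})(Ω₁) = -0.14474 + 0.05983j ; Y_{4,-1}(Ω₂) = -0.00804 + 0.01271j ; Δ = 0.00040 - 0.00232j
  [+0]  conj(Y_{4,0})(Ω₁) = 0.81654 + 0.00000j ; Y_{4,0}(Ω₂) = 0.31700 + 0.00000j ; Δ = 0.25884 + 0.00000j
  [+1]  conj(Y_{4,1})(Ω₁) = 0.14474 + 0.05983j ; Y_{4,1}(Ω₂) = 0.00804 + 0.01271j ; Δ = 0.00040 + 0.00232j
  [+2]  conj(Y_{4,2})(Ω₁) = 0.00997 + 0.00994j ; Y_{4,2}(Ω₂) = 0.14327 - 0.30196j ; Δ = 0.00443 - 0.00159j
  [+3]  conj(Y_{4,3})(Ω₁) = 0.00029 + 0.00068j ; Y_{4,3}(Ω₂) = 0.01316 - 0.00160j ; Δ = 0.00000 + 0.00001j
  [+4]  conj(Y_{4,4})(Ω₁) = 0.00000 + 0.00002j ; Y_{4,4}(Ω₂) = -0.27984 - 0.34269j ; Δ = 0.00001 - 0.00001j
Accumulated sum 0.26853 + 0.00000j; after 4π/(2l+1) scaling, 0.37495 + 0.00000j ⇒ P_4 = 0.374945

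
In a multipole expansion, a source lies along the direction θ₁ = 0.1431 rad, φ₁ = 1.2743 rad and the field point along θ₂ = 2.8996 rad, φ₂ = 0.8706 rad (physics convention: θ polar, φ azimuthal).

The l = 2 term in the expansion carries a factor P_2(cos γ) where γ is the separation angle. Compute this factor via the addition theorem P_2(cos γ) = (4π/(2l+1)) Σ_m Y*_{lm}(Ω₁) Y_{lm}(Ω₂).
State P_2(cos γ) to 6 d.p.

0.795986

Term-by-term m-sum for l=2 (normalisation 4π/5 = 2.513274):
  m=-2: -0.00651 + 0.00439j × -0.00376 - 0.02186j = 0.00012 + 0.00013j  (running Σ = 0.00012 + 0.00013j)
  m=-1: 0.03186 + 0.10429j × -0.11582 + 0.13745j = -0.01802 - 0.00770j  (running Σ = -0.01790 - 0.00757j)
  m=0: 0.61154 + 0.00000j × 0.57645 + 0.00000j = 0.35252 + 0.00000j  (running Σ = 0.33462 - 0.00757j)
  m=1: -0.03186 + 0.10429j × 0.11582 + 0.13745j = -0.01802 + 0.00770j  (running Σ = 0.31659 + 0.00013j)
  m=2: -0.00651 - 0.00439j × -0.00376 + 0.02186j = 0.00012 - 0.00013j  (running Σ = 0.31671 + 0.00000j)
Σ over m = 0.31671 + 0.00000j; ×(4π/5) → 0.79599 + 0.00000j. Real part: 0.795986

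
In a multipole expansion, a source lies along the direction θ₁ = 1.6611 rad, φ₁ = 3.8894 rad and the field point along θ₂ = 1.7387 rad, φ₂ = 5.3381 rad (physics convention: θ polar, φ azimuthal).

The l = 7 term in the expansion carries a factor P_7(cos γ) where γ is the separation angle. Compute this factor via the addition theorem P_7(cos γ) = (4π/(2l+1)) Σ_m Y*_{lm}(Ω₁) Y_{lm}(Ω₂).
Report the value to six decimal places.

-0.248394

Expand P_7 via completeness: Σ_{m} conj(Y_{7,m}) at Ω₁ times Y_{7,m} at Ω₂ —
  [-7]  conj(Y_{7,-7})(Ω₁) = -0.24241 + 0.42117j ; Y_{7,-7}(Ω₂) = 0.42806 + 0.14777j ; Δ = -0.16600 + 0.14446j
  [-6]  conj(Y_{7,-6})(Ω₁) = 0.03682 + 0.16047j ; Y_{7,-6}(Ω₂) = -0.23496 + 0.16516j ; Δ = -0.03515 - 0.03162j
  [-5]  conj(Y_{7,-5})(Ω₁) = -0.26581 - 0.18086j ; Y_{7,-5}(Ω₂) = -0.00284 + 0.21772j ; Δ = 0.04013 - 0.05736j
  [-4]  conj(Y_{7,-4})(Ω₁) = -0.18631 + 0.02823j ; Y_{7,-4}(Ω₂) = -0.24533 - 0.18218j ; Δ = 0.05085 + 0.02702j
  [-3]  conj(Y_{7,-3})(Ω₁) = 0.16837 - 0.21137j ; Y_{7,-3}(Ω₂) = -0.12822 + 0.04055j ; Δ = -0.01302 + 0.03393j
  [-2]  conj(Y_{7,-2})(Ω₁) = -0.01484 - 0.19698j ; Y_{7,-2}(Ω₂) = 0.09608 - 0.29053j ; Δ = -0.05865 - 0.01461j
  [-1]  conj(Y_{7,-1})(Ω₁) = 0.18351 + 0.17021j ; Y_{7,-1}(Ω₂) = -0.05925 - 0.08200j ; Δ = 0.00308 - 0.02513j
  [+0]  conj(Y_{7,0})(Ω₁) = 0.20003 + 0.00000j ; Y_{7,0}(Ω₂) = 0.30507 + 0.00000j ; Δ = 0.06102 + 0.00000j
  [+1]  conj(Y_{7,1})(Ω₁) = -0.18351 + 0.17021j ; Y_{7,1}(Ω₂) = 0.05925 - 0.08200j ; Δ = 0.00308 + 0.02513j
  [+2]  conj(Y_{7,2})(Ω₁) = -0.01484 + 0.19698j ; Y_{7,2}(Ω₂) = 0.09608 + 0.29053j ; Δ = -0.05865 + 0.01461j
  [+3]  conj(Y_{7,3})(Ω₁) = -0.16837 - 0.21137j ; Y_{7,3}(Ω₂) = 0.12822 + 0.04055j ; Δ = -0.01302 - 0.03393j
  [+4]  conj(Y_{7,4})(Ω₁) = -0.18631 - 0.02823j ; Y_{7,4}(Ω₂) = -0.24533 + 0.18218j ; Δ = 0.05085 - 0.02702j
  [+5]  conj(Y_{7,5})(Ω₁) = 0.26581 - 0.18086j ; Y_{7,5}(Ω₂) = 0.00284 + 0.21772j ; Δ = 0.04013 + 0.05736j
  [+6]  conj(Y_{7,6})(Ω₁) = 0.03682 - 0.16047j ; Y_{7,6}(Ω₂) = -0.23496 - 0.16516j ; Δ = -0.03515 + 0.03162j
  [+7]  conj(Y_{7,7})(Ω₁) = 0.24241 + 0.42117j ; Y_{7,7}(Ω₂) = -0.42806 + 0.14777j ; Δ = -0.16600 - 0.14446j
Σ over m = -0.29650 + 0.00000j; ×(4π/15) → -0.24839 + 0.00000j. Real part: -0.248394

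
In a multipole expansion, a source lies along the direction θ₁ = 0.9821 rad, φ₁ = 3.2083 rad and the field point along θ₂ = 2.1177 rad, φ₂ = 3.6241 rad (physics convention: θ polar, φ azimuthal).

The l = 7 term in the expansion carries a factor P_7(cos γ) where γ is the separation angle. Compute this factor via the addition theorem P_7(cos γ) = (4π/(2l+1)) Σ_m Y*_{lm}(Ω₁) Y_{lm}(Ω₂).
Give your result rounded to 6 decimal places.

-0.107462

Summing Y*_{l m}(θ₁,φ₁)·Y_{l m}(θ₂,φ₂) over m ∈ [−7, 7]; prefactor 4π/(2·7+1) = 0.837758:
  m=-7: Y*=(-0.122877, -0.061947)  Y=(0.161250, -0.038771)  product (-0.022216, -0.005225)
  m=-6: Y*=(0.316602, 0.133948)  Y=(0.366391, 0.092209)  product (0.103649, 0.078271)
  m=-5: Y*=(-0.414984, -0.143784)  Y=(0.312987, 0.279566)  product (-0.089687, -0.161018)
  m=-4: Y*=(0.189614, 0.051830)  Y=(0.036834, 0.098086)  product (0.001900, 0.020508)
  m=-3: Y*=(0.234204, 0.047505)  Y=(0.037216, -0.300367)  product (0.022985, -0.068579)
  m=-2: Y*=(-0.316945, -0.042538)  Y=(0.145000, -0.209339)  product (-0.054862, 0.060181)
  m=-1: Y*=(-0.113479, -0.007581)  Y=(-0.183228, 0.095975)  product (0.021520, -0.009502)
  m=+0: Y*=(0.334318, -0.000000)  Y=(-0.283721, 0.000000)  product (-0.094853, 0.000000)
  m=+1: Y*=(0.113479, -0.007581)  Y=(0.183228, 0.095975)  product (0.021520, 0.009502)
  m=+2: Y*=(-0.316945, 0.042538)  Y=(0.145000, 0.209339)  product (-0.054862, -0.060181)
  m=+3: Y*=(-0.234204, 0.047505)  Y=(-0.037216, -0.300367)  product (0.022985, 0.068579)
  m=+4: Y*=(0.189614, -0.051830)  Y=(0.036834, -0.098086)  product (0.001900, -0.020508)
  m=+5: Y*=(0.414984, -0.143784)  Y=(-0.312987, 0.279566)  product (-0.089687, 0.161018)
  m=+6: Y*=(0.316602, -0.133948)  Y=(0.366391, -0.092209)  product (0.103649, -0.078271)
  m=+7: Y*=(0.122877, -0.061947)  Y=(-0.161250, -0.038771)  product (-0.022216, 0.005225)
Total Σ_m = (-0.128274, 0.000000). Multiply by 0.837758: (-0.107462, 0.000000). P_7(cos γ) = -0.107462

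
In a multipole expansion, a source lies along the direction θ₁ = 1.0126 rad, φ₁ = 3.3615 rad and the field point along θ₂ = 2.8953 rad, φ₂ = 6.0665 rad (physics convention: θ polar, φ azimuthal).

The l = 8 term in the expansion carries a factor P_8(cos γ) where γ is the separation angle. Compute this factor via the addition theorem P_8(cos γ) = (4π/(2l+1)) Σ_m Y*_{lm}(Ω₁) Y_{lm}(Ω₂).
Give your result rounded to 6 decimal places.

0.305586

Summing Y*_{l m}(θ₁,φ₁)·Y_{l m}(θ₂,φ₂) over m ∈ [−8, 8]; prefactor 4π/(2·8+1) = 0.739198:
  [-8]  conj(Y_{8,-8})(Ω₁) = -0.02587 + 0.13566j ; Y_{8,-8}(Ω₂) = -0.00000 + 0.00001j ; Δ = -0.00000 - 0.00000j
  [-7]  conj(Y_{8,-7})(Ω₁) = -0.01085 - 0.34478j ; Y_{8,-7}(Ω₂) = -0.00001 - 0.00010j ; Δ = -0.00004 + 0.00000j
  [-6]  conj(Y_{8,-6})(Ω₁) = 0.11185 + 0.43558j ; Y_{8,-6}(Ω₂) = 0.00028 + 0.00100j ; Δ = -0.00040 + 0.00023j
  [-5]  conj(Y_{8,-5})(Ω₁) = -0.10371 - 0.20354j ; Y_{8,-5}(Ω₂) = -0.00353 - 0.00667j ; Δ = -0.00099 + 0.00141j
  [-4]  conj(Y_{8,-4})(Ω₁) = -0.13153 - 0.15899j ; Y_{8,-4}(Ω₂) = 0.02635 + 0.03102j ; Δ = 0.00147 - 0.00827j
  [-3]  conj(Y_{8,-3})(Ω₁) = 0.27319 + 0.21191j ; Y_{8,-3}(Ω₂) = -0.12751 - 0.09694j ; Δ = -0.01429 - 0.05350j
  [-2]  conj(Y_{8,-2})(Ω₁) = 0.03375 + 0.01588j ; Y_{8,-2}(Ω₂) = 0.39184 + 0.18131j ; Δ = 0.01034 + 0.01234j
  [-1]  conj(Y_{8,-1})(Ω₁) = -0.33850 - 0.07566j ; Y_{8,-1}(Ω₂) = -0.64999 - 0.14309j ; Δ = 0.20920 + 0.09762j
  [+0]  conj(Y_{8,0})(Ω₁) = 0.01428 + 0.00000j ; Y_{8,0}(Ω₂) = 0.19829 + 0.00000j ; Δ = 0.00283 + 0.00000j
  [+1]  conj(Y_{8,1})(Ω₁) = 0.33850 - 0.07566j ; Y_{8,1}(Ω₂) = 0.64999 - 0.14309j ; Δ = 0.20920 - 0.09762j
  [+2]  conj(Y_{8,2})(Ω₁) = 0.03375 - 0.01588j ; Y_{8,2}(Ω₂) = 0.39184 - 0.18131j ; Δ = 0.01034 - 0.01234j
  [+3]  conj(Y_{8,3})(Ω₁) = -0.27319 + 0.21191j ; Y_{8,3}(Ω₂) = 0.12751 - 0.09694j ; Δ = -0.01429 + 0.05350j
  [+4]  conj(Y_{8,4})(Ω₁) = -0.13153 + 0.15899j ; Y_{8,4}(Ω₂) = 0.02635 - 0.03102j ; Δ = 0.00147 + 0.00827j
  [+5]  conj(Y_{8,5})(Ω₁) = 0.10371 - 0.20354j ; Y_{8,5}(Ω₂) = 0.00353 - 0.00667j ; Δ = -0.00099 - 0.00141j
  [+6]  conj(Y_{8,6})(Ω₁) = 0.11185 - 0.43558j ; Y_{8,6}(Ω₂) = 0.00028 - 0.00100j ; Δ = -0.00040 - 0.00023j
  [+7]  conj(Y_{8,7})(Ω₁) = 0.01085 - 0.34478j ; Y_{8,7}(Ω₂) = 0.00001 - 0.00010j ; Δ = -0.00004 - 0.00000j
  [+8]  conj(Y_{8,8})(Ω₁) = -0.02587 - 0.13566j ; Y_{8,8}(Ω₂) = -0.00000 - 0.00001j ; Δ = -0.00000 + 0.00000j
Σ over m = 0.41340 - 0.00000j; ×(4π/17) → 0.30559 - 0.00000j. Real part: 0.305586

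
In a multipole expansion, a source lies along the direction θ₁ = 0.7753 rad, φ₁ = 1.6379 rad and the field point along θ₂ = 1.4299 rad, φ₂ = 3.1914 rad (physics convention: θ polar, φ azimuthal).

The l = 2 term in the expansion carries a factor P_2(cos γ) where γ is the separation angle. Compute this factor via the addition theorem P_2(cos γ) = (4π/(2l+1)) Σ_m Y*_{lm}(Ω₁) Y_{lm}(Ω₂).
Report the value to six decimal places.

-0.481089

Term-by-term m-sum for l=2 (normalisation 4π/5 = 2.513274):
  term(m=-2) = (-0.071613, -0.002478)   from Y*(Ω₁)=(-0.187535, -0.025321), Y(Ω₂)=(0.376779, -0.037657)
  term(m=-1) = (0.000717, -0.041477)   from Y*(Ω₁)=(-0.025896, 0.385326), Y(Ω₂)=(-0.107281, 0.005348)
  term(m=+0) = (-0.049628, 0.000000)   from Y*(Ω₁)=(0.167250, -0.000000), Y(Ω₂)=(-0.296732, 0.000000)
  term(m=+1) = (0.000717, 0.041477)   from Y*(Ω₁)=(0.025896, 0.385326), Y(Ω₂)=(0.107281, 0.005348)
  term(m=+2) = (-0.071613, 0.002478)   from Y*(Ω₁)=(-0.187535, 0.025321), Y(Ω₂)=(0.376779, 0.037657)
Σ over m = (-0.191419, 0.000000); ×(4π/5) → (-0.481089, 0.000000). Real part: -0.481089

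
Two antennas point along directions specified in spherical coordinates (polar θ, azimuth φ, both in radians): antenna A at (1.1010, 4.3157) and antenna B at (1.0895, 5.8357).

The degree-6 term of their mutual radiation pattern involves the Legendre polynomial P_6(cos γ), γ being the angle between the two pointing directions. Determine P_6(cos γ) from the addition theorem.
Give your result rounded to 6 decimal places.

0.023637

Expand P_6 via completeness: Σ_{m} conj(Y_{6,m}) at Ω₁ times Y_{6,m} at Ω₂ —
  term(m=-6) = -0.054265-0.017071i   from Y*(Ω₁)=+0.175734+0.167516i, Y(Ω₂)=-0.210297+0.103323i
  term(m=-5) = +0.045479-0.175199i   from Y*(Ω₁)=-0.391157+0.171242i, Y(Ω₂)=-0.262116+0.333149i
  term(m=-4) = +0.082831+0.017066i   from Y*(Ω₁)=-0.004515-0.282856i, Y(Ω₂)=-0.064990+0.291800i
  term(m=-3) = -0.003194+0.020795i   from Y*(Ω₁)=-0.144717-0.057924i, Y(Ω₂)=-0.030551-0.131463i
  term(m=-2) = -0.115257-0.011750i   from Y*(Ω₁)=+0.236656-0.240463i, Y(Ω₂)=-0.214805-0.267910i
  term(m=-1) = +0.000029-0.000577i   from Y*(Ω₁)=-0.015278-0.036473i, Y(Ω₂)=+0.013177+0.006324i
  term(m=+0) = +0.113204+0.000000i   from Y*(Ω₁)=+0.335450-0.000000i, Y(Ω₂)=+0.337470+0.000000i
  term(m=+1) = +0.000029+0.000577i   from Y*(Ω₁)=+0.015278-0.036473i, Y(Ω₂)=-0.013177+0.006324i
  term(m=+2) = -0.115257+0.011750i   from Y*(Ω₁)=+0.236656+0.240463i, Y(Ω₂)=-0.214805+0.267910i
  term(m=+3) = -0.003194-0.020795i   from Y*(Ω₁)=+0.144717-0.057924i, Y(Ω₂)=+0.030551-0.131463i
  term(m=+4) = +0.082831-0.017066i   from Y*(Ω₁)=-0.004515+0.282856i, Y(Ω₂)=-0.064990-0.291800i
  term(m=+5) = +0.045479+0.175199i   from Y*(Ω₁)=+0.391157+0.171242i, Y(Ω₂)=+0.262116+0.333149i
  term(m=+6) = -0.054265+0.017071i   from Y*(Ω₁)=+0.175734-0.167516i, Y(Ω₂)=-0.210297-0.103323i
Σ over m = +0.024452+0.000000i; ×(4π/13) → +0.023637+0.000000i. Real part: 0.023637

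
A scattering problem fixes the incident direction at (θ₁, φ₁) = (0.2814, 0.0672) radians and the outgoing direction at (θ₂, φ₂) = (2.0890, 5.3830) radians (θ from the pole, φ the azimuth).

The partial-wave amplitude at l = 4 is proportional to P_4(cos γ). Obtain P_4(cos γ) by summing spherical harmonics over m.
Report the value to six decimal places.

0.001929

Term-by-term m-sum for l=4 (normalisation 4π/9 = 1.396263):
  m=-4: (0.002537, 0.000699) × (-0.225924, -0.111694) = (-0.000495, -0.000441)  (running Σ = (-0.000495, -0.000441))
  m=-3: (0.025230, 0.005156) × (0.367552, -0.173502) = (0.010168, -0.002482)  (running Σ = (0.009673, -0.002923))
  m=-2: (0.139590, 0.018875) × (-0.041213, 0.176355) = (-0.009082, 0.023840)  (running Σ = (0.000591, 0.020916))
  m=-1: (0.435721, 0.029325) × (0.162260, 0.204551) = (0.064702, 0.093885)  (running Σ = (0.065293, 0.114801))
  m=0: (0.541986, -0.000000) × (-0.238390, 0.000000) = (-0.129204, 0.000000)  (running Σ = (-0.063911, 0.114801))
  m=1: (-0.435721, 0.029325) × (-0.162260, 0.204551) = (0.064702, -0.093885)  (running Σ = (0.000791, 0.020916))
  m=2: (0.139590, -0.018875) × (-0.041213, -0.176355) = (-0.009082, -0.023840)  (running Σ = (-0.008291, -0.002923))
  m=3: (-0.025230, 0.005156) × (-0.367552, -0.173502) = (0.010168, 0.002482)  (running Σ = (0.001877, -0.000441))
  m=4: (0.002537, -0.000699) × (-0.225924, 0.111694) = (-0.000495, 0.000441)  (running Σ = (0.001382, -0.000000))
Total Σ_m = (0.001382, -0.000000). Multiply by 1.396263: (0.001929, -0.000000). P_4(cos γ) = 0.001929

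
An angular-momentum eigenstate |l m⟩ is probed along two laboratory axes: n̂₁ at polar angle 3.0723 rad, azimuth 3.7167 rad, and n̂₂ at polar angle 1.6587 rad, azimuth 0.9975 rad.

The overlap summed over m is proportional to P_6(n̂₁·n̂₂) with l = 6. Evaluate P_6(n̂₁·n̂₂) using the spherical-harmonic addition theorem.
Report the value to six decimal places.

-0.308513

Term-by-term m-sum for l=6 (normalisation 4π/13 = 0.966644):
  m=-6: -0.00000 - 0.00000j × 0.45117 + 0.13867j = -0.00000 - 0.00000j  (running Σ = -0.00000 - 0.00000j)
  m=-5: -0.00000 + 0.00000j × -0.03915 - 0.13868j = 0.00000 + 0.00000j  (running Σ = 0.00000 + 0.00000j)
  m=-4: -0.00005 + 0.00006j × 0.21258 - 0.24121j = 0.00000 + 0.00003j  (running Σ = 0.00000 + 0.00003j)
  m=-3: -0.00026 + 0.00169j × -0.16296 - 0.02448j = 0.00008 - 0.00027j  (running Σ = 0.00009 - 0.00024j)
  m=-2: 0.01005 + 0.02248j × -0.11483 - 0.25426j = 0.00456 - 0.00514j  (running Σ = 0.00465 - 0.00538j)
  m=-1: 0.18692 + 0.12116j × -0.09323 + 0.14440j = -0.03492 + 0.01570j  (running Σ = -0.03027 + 0.01032j)
  m=0: 0.96646 + 0.00000j × -0.26759 + 0.00000j = -0.25861 + 0.00000j  (running Σ = -0.28888 + 0.01032j)
  m=1: -0.18692 + 0.12116j × 0.09323 + 0.14440j = -0.03492 - 0.01570j  (running Σ = -0.32381 - 0.00538j)
  m=2: 0.01005 - 0.02248j × -0.11483 + 0.25426j = 0.00456 + 0.00514j  (running Σ = -0.31925 - 0.00024j)
  m=3: 0.00026 + 0.00169j × 0.16296 - 0.02448j = 0.00008 + 0.00027j  (running Σ = -0.31916 + 0.00003j)
  m=4: -0.00005 - 0.00006j × 0.21258 + 0.24121j = 0.00000 - 0.00003j  (running Σ = -0.31916 + 0.00000j)
  m=5: 0.00000 + 0.00000j × 0.03915 - 0.13868j = 0.00000 - 0.00000j  (running Σ = -0.31916 - 0.00000j)
  m=6: -0.00000 + 0.00000j × 0.45117 - 0.13867j = -0.00000 + 0.00000j  (running Σ = -0.31916 + 0.00000j)
Σ over m = -0.31916 + 0.00000j; ×(4π/13) → -0.30851 + 0.00000j. Real part: -0.308513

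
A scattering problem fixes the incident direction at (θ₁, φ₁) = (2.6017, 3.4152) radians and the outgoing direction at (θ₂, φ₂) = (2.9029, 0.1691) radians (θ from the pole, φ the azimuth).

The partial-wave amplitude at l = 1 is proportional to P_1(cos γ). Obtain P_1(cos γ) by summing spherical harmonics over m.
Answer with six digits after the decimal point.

Addition theorem: P_1(cos γ) = (4π/3) Σ_m Y*_{lm}(Ω₁) Y_{lm}(Ω₂), m = −1…1:
  term(m=-1) = -0.01443 - 0.00151j   from Y*(Ω₁)=-0.17099 - 0.04799j, Y(Ω₂)=0.08052 - 0.01375j
  term(m=+0) = 0.19897 + 0.00000j   from Y*(Ω₁)=-0.41911 + 0.00000j, Y(Ω₂)=-0.47475 + 0.00000j
  term(m=+1) = -0.01443 + 0.00151j   from Y*(Ω₁)=0.17099 - 0.04799j, Y(Ω₂)=-0.08052 - 0.01375j
Σ over m = 0.17011 + 0.00000j; ×(4π/3) → 0.71257 + 0.00000j. Real part: 0.712571

0.712571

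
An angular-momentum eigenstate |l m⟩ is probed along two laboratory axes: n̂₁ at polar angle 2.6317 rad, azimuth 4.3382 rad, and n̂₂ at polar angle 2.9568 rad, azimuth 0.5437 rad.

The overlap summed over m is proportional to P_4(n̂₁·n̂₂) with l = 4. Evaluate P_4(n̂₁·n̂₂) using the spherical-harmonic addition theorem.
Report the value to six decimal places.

-0.270090

Summing Y*_{l m}(θ₁,φ₁)·Y_{l m}(θ₂,φ₂) over m ∈ [−4, 4]; prefactor 4π/(2·4+1) = 1.396263:
  m=-4: (0.001858, -0.025046) × (-0.000286, -0.000415) = (-0.000011, 0.000006)  (running Σ = (-0.000011, 0.000006))
  m=-3: (-0.114476, -0.055048) × (0.000460, 0.007619) = (0.000367, -0.000897)  (running Σ = (0.000356, -0.000891))
  m=-2: (-0.253004, 0.234932) × (0.030255, -0.057636) = (0.005886, 0.021690)  (running Σ = (0.006242, 0.020799))
  m=-1: (0.171816, 0.437536) × (-0.275219, 0.166361) = (-0.120076, -0.091835)  (running Σ = (-0.113834, -0.071035))
  m=0: (0.048373, -0.000000) × (0.707646, 0.000000) = (0.034231, 0.000000)  (running Σ = (-0.079603, -0.071035))
  m=1: (-0.171816, 0.437536) × (0.275219, 0.166361) = (-0.120076, 0.091835)  (running Σ = (-0.199680, 0.020799))
  m=2: (-0.253004, -0.234932) × (0.030255, 0.057636) = (0.005886, -0.021690)  (running Σ = (-0.193794, -0.000891))
  m=3: (0.114476, -0.055048) × (-0.000460, 0.007619) = (0.000367, 0.000897)  (running Σ = (-0.193427, 0.000006))
  m=4: (0.001858, 0.025046) × (-0.000286, 0.000415) = (-0.000011, -0.000006)  (running Σ = (-0.193438, -0.000000))
Σ over m = (-0.193438, -0.000000); ×(4π/9) → (-0.270090, -0.000000). Real part: -0.270090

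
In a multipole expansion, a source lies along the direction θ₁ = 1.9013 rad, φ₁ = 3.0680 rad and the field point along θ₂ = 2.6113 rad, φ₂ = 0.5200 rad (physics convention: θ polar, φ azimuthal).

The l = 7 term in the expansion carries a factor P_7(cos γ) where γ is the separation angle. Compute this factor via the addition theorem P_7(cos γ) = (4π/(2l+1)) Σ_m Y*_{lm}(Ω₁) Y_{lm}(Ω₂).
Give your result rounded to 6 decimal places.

Summing Y*_{l m}(θ₁,φ₁)·Y_{l m}(θ₂,φ₂) over m ∈ [−7, 7]; prefactor 4π/(2·7+1) = 0.837758:
  term(m=-7) = +0.000758-0.001217i   from Y*(Ω₁)=-0.294769+0.166880i, Y(Ω₂)=-0.003719+0.002024i
  term(m=-6) = -0.010729+0.004791i   from Y*(Ω₁)=-0.393127+0.185825i, Y(Ω₂)=+0.027015+0.000583i
  term(m=-5) = +0.010640+0.001866i   from Y*(Ω₁)=-0.095670+0.036883i, Y(Ω₂)=-0.090277-0.054310i
  term(m=-4) = +0.061886+0.059676i   from Y*(Ω₁)=+0.297534-0.090206i, Y(Ω₂)=+0.134799+0.241439i
  term(m=-3) = -0.021851-0.102528i   from Y*(Ω₁)=+0.216018-0.048482i, Y(Ω₂)=+0.005112-0.473480i
  term(m=-2) = +0.036215-0.089729i   from Y*(Ω₁)=-0.224749+0.033321i, Y(Ω₂)=-0.215588+0.367279i
  term(m=-1) = +0.012758-0.008609i   from Y*(Ω₁)=-0.254774+0.018783i, Y(Ω₂)=-0.052284+0.029936i
  term(m=+0) = +0.088994+0.000000i   from Y*(Ω₁)=+0.199686-0.000000i, Y(Ω₂)=+0.445666+0.000000i
  term(m=+1) = +0.012758+0.008609i   from Y*(Ω₁)=+0.254774+0.018783i, Y(Ω₂)=+0.052284+0.029936i
  term(m=+2) = +0.036215+0.089729i   from Y*(Ω₁)=-0.224749-0.033321i, Y(Ω₂)=-0.215588-0.367279i
  term(m=+3) = -0.021851+0.102528i   from Y*(Ω₁)=-0.216018-0.048482i, Y(Ω₂)=-0.005112-0.473480i
  term(m=+4) = +0.061886-0.059676i   from Y*(Ω₁)=+0.297534+0.090206i, Y(Ω₂)=+0.134799-0.241439i
  term(m=+5) = +0.010640-0.001866i   from Y*(Ω₁)=+0.095670+0.036883i, Y(Ω₂)=+0.090277-0.054310i
  term(m=+6) = -0.010729-0.004791i   from Y*(Ω₁)=-0.393127-0.185825i, Y(Ω₂)=+0.027015-0.000583i
  term(m=+7) = +0.000758+0.001217i   from Y*(Ω₁)=+0.294769+0.166880i, Y(Ω₂)=+0.003719+0.002024i
Σ over m = +0.268350-0.000000i; ×(4π/15) → +0.224812-0.000000i. Real part: 0.224812

0.224812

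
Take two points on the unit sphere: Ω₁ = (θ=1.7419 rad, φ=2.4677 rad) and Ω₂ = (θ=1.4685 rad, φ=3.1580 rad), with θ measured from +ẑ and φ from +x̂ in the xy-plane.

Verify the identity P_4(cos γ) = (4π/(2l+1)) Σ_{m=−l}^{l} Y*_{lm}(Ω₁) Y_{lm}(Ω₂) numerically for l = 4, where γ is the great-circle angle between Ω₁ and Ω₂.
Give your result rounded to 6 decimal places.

Summing Y*_{l m}(θ₁,φ₁)·Y_{l m}(θ₂,φ₂) over m ∈ [−4, 4]; prefactor 4π/(2·4+1) = 1.396263:
  m=-4: -0.37643 - 0.17999j × 0.43242 - 0.02842j = -0.16789 - 0.06713j  (running Σ = -0.16789 - 0.06713j)
  m=-3: -0.08886 - 0.18354j × -0.12567 + 0.00619j = 0.01230 + 0.02252j  (running Σ = -0.15559 - 0.04462j)
  m=-2: -0.05726 + 0.25249j × -0.30671 + 0.01007j = 0.01502 - 0.07802j  (running Σ = -0.14057 - 0.12263j)
  m=-1: -0.17349 + 0.13855j × 0.14065 - 0.00231j = -0.02408 + 0.01989j  (running Σ = -0.16465 - 0.10275j)
  m=0: 0.22846 + 0.00000j × 0.28467 + 0.00000j = 0.06503 + 0.00000j  (running Σ = -0.09961 - 0.10275j)
  m=1: 0.17349 + 0.13855j × -0.14065 - 0.00231j = -0.02408 - 0.01989j  (running Σ = -0.12369 - 0.12263j)
  m=2: -0.05726 - 0.25249j × -0.30671 - 0.01007j = 0.01502 + 0.07802j  (running Σ = -0.10867 - 0.04462j)
  m=3: 0.08886 - 0.18354j × 0.12567 + 0.00619j = 0.01230 - 0.02252j  (running Σ = -0.09637 - 0.06713j)
  m=4: -0.37643 + 0.17999j × 0.43242 + 0.02842j = -0.16789 + 0.06713j  (running Σ = -0.26426 + 0.00000j)
Σ over m = -0.26426 + 0.00000j; ×(4π/9) → -0.36897 + 0.00000j. Real part: -0.368972

-0.368972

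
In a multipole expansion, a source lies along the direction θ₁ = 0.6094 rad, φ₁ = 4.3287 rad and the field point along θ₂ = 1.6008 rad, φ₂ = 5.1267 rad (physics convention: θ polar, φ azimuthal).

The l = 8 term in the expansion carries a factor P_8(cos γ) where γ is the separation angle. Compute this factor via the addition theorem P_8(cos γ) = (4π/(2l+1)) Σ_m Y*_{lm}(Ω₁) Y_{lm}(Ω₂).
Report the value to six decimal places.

-0.281549

Summing Y*_{l m}(θ₁,φ₁)·Y_{l m}(θ₂,φ₂) over m ∈ [−8, 8]; prefactor 4π/(2·8+1) = 0.739198:
  m=-8: Y*=-0.00592 - 0.00043j  Y=-0.50592 + 0.08835j  product 0.00303 - 0.00031j
  m=-7: Y*=0.01498 - 0.03055j  Y=0.01474 - 0.05987j  product -0.00161 - 0.00135j
  m=-6: Y*=0.08032 + 0.08951j  Y=-0.29353 - 0.22581j  product -0.00336 - 0.04441j
  m=-5: Y*=-0.27289 + 0.09889j  Y=0.06376 - 0.03490j  product -0.01395 + 0.01583j
  m=-4: Y*=0.01688 - 0.46825j  Y=-0.02847 - 0.32857j  product -0.15433 + 0.00779j
  m=-3: Y*=0.38634 + 0.17240j  Y=0.07374 + 0.02508j  product 0.02417 + 0.02240j
  m=-2: Y*=-0.00063 + 0.00061j  Y=0.21137 - 0.23048j  product 0.00001 + 0.00027j
  m=-1: Y*=0.15356 + 0.38038j  Y=0.03225 + 0.07334j  product -0.02294 + 0.02353j
  m=+0: Y*=-0.13937 + 0.00000j  Y=0.30778 + 0.00000j  product -0.04290 + 0.00000j
  m=+1: Y*=-0.15356 + 0.38038j  Y=-0.03225 + 0.07334j  product -0.02294 - 0.02353j
  m=+2: Y*=-0.00063 - 0.00061j  Y=0.21137 + 0.23048j  product 0.00001 - 0.00027j
  m=+3: Y*=-0.38634 + 0.17240j  Y=-0.07374 + 0.02508j  product 0.02417 - 0.02240j
  m=+4: Y*=0.01688 + 0.46825j  Y=-0.02847 + 0.32857j  product -0.15433 - 0.00779j
  m=+5: Y*=0.27289 + 0.09889j  Y=-0.06376 - 0.03490j  product -0.01395 - 0.01583j
  m=+6: Y*=0.08032 - 0.08951j  Y=-0.29353 + 0.22581j  product -0.00336 + 0.04441j
  m=+7: Y*=-0.01498 - 0.03055j  Y=-0.01474 - 0.05987j  product -0.00161 + 0.00135j
  m=+8: Y*=-0.00592 + 0.00043j  Y=-0.50592 - 0.08835j  product 0.00303 + 0.00031j
Accumulated sum -0.38088 + 0.00000j; after 4π/(2l+1) scaling, -0.28155 + 0.00000j ⇒ P_8 = -0.281549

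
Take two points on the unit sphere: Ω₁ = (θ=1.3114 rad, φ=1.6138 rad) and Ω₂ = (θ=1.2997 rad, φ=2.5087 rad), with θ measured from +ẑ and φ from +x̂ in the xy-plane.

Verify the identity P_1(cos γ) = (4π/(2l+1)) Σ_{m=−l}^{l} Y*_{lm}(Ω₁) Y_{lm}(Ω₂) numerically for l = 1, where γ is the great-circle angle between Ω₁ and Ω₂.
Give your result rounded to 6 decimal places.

0.651271

Term-by-term m-sum for l=1 (normalisation 4π/3 = 4.188790):
  [-1]  conj(Y_{1,-1})(Ω₁) = (-0.014356, 0.333627) ; Y_{1,-1}(Ω₂) = (-0.268405, -0.196889) ; Δ = (0.069541, -0.086720)
  [+0]  conj(Y_{1,0})(Ω₁) = (0.125325, -0.000000) ; Y_{1,0}(Ω₂) = (0.130842, 0.000000) ; Δ = (0.016398, 0.000000)
  [+1]  conj(Y_{1,1})(Ω₁) = (0.014356, 0.333627) ; Y_{1,1}(Ω₂) = (0.268405, -0.196889) ; Δ = (0.069541, 0.086720)
Total Σ_m = (0.155479, 0.000000). Multiply by 4.188790: (0.651271, 0.000000). P_1(cos γ) = 0.651271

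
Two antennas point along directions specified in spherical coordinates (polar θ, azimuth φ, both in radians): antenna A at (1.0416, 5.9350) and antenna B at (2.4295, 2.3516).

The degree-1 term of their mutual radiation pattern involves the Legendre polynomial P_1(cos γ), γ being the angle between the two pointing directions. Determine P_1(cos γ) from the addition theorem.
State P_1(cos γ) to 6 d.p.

-0.892043

Summing Y*_{l m}(θ₁,φ₁)·Y_{l m}(θ₂,φ₂) over m ∈ [−1, 1]; prefactor 4π/(2·1+1) = 4.188790:
  term(m=-1) = -0.060863-0.028787i   from Y*(Ω₁)=+0.280339-0.101756i, Y(Ω₂)=-0.158896-0.160363i
  term(m=+0) = -0.091234+0.000000i   from Y*(Ω₁)=+0.246666-0.000000i, Y(Ω₂)=-0.369870+0.000000i
  term(m=+1) = -0.060863+0.028787i   from Y*(Ω₁)=-0.280339-0.101756i, Y(Ω₂)=+0.158896-0.160363i
Accumulated sum -0.212960+0.000000i; after 4π/(2l+1) scaling, -0.892043+0.000000i ⇒ P_1 = -0.892043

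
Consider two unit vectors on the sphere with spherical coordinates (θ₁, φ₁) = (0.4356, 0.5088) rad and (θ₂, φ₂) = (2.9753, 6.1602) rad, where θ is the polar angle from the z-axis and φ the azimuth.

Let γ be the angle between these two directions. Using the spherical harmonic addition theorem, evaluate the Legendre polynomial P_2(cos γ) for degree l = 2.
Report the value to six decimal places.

Term-by-term m-sum for l=2 (normalisation 4π/5 = 2.513274):
  m=-2: Y*=0.03613 + 0.05852j  Y=0.01027 + 0.00258j  product 0.00022 + 0.00069j
  m=-1: Y*=0.25810 + 0.14397j  Y=-0.12516 - 0.01547j  product -0.03008 - 0.02201j
  m=+0: Y*=0.46232 + 0.00000j  Y=0.60486 + 0.00000j  product 0.27964 + 0.00000j
  m=+1: Y*=-0.25810 + 0.14397j  Y=0.12516 - 0.01547j  product -0.03008 + 0.02201j
  m=+2: Y*=0.03613 - 0.05852j  Y=0.01027 - 0.00258j  product 0.00022 - 0.00069j
Accumulated sum 0.21992 + 0.00000j; after 4π/(2l+1) scaling, 0.55273 + 0.00000j ⇒ P_2 = 0.552731

0.552731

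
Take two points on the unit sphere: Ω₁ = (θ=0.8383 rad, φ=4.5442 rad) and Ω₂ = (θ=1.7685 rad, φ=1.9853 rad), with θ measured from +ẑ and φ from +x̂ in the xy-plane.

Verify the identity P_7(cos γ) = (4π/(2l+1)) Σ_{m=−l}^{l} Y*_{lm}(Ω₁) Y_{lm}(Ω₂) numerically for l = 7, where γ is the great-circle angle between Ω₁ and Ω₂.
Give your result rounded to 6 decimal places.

-0.005795

Term-by-term m-sum for l=7 (normalisation 4π/15 = 0.837758):
  m=-7: Y*=(0.058007, 0.024080)  Y=(0.103598, -0.423217)  product (0.016200, -0.022055)
  m=-6: Y*=(-0.112571, 0.178892)  Y=(-0.259079, -0.198828)  product (0.064733, -0.023965)
  m=-5: Y*=(-0.299082, -0.267574)  Y=(0.145336, -0.079722)  product (-0.064799, -0.015044)
  m=-4: Y*=(0.330008, -0.262934)  Y=(-0.028997, -0.331618)  product (-0.096763, -0.101812)
  m=-3: Y*=(0.045786, 0.082909)  Y=(0.065827, 0.022348)  product (0.001161, 0.006481)
  m=-2: Y*=(0.305407, -0.106791)  Y=(0.218957, -0.238938)  product (0.041355, -0.096356)
  m=-1: Y*=(0.041772, 0.246015)  Y=(0.012708, 0.028882)  product (-0.006575, 0.004333)
  m=+0: Y*=(0.257726, -0.000000)  Y=(0.319938, 0.000000)  product (0.082456, 0.000000)
  m=+1: Y*=(-0.041772, 0.246015)  Y=(-0.012708, 0.028882)  product (-0.006575, -0.004333)
  m=+2: Y*=(0.305407, 0.106791)  Y=(0.218957, 0.238938)  product (0.041355, 0.096356)
  m=+3: Y*=(-0.045786, 0.082909)  Y=(-0.065827, 0.022348)  product (0.001161, -0.006481)
  m=+4: Y*=(0.330008, 0.262934)  Y=(-0.028997, 0.331618)  product (-0.096763, 0.101812)
  m=+5: Y*=(0.299082, -0.267574)  Y=(-0.145336, -0.079722)  product (-0.064799, 0.015044)
  m=+6: Y*=(-0.112571, -0.178892)  Y=(-0.259079, 0.198828)  product (0.064733, 0.023965)
  m=+7: Y*=(-0.058007, 0.024080)  Y=(-0.103598, -0.423217)  product (0.016200, 0.022055)
Total Σ_m = (-0.006917, 0.000000). Multiply by 0.837758: (-0.005795, 0.000000). P_7(cos γ) = -0.005795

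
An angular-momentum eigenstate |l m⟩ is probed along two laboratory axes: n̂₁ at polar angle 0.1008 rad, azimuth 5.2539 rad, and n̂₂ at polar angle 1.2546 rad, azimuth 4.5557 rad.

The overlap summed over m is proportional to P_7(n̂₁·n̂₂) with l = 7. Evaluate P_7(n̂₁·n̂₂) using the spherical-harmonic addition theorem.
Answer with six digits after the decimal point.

-0.057144

Addition theorem: P_7(cos γ) = (4π/15) Σ_m Y*_{lm}(Ω₁) Y_{lm}(Ω₂), m = −7…7:
  term(m=-7) = (0.000000, -0.000000)   from Y*(Ω₁)=(0.000000, -0.000000), Y(Ω₂)=(0.311676, -0.159882)
  term(m=-6) = (-0.000000, -0.000001)   from Y*(Ω₁)=(0.000002, 0.000000), Y(Ω₂)=(-0.252864, -0.346328)
  term(m=-5) = (-0.000003, -0.000001)   from Y*(Ω₁)=(0.000019, 0.000041), Y(Ω₂)=(-0.051610, 0.051812)
  term(m=-4) = (0.000225, -0.000082)   from Y*(Ω₁)=(-0.000414, 0.000612), Y(Ω₂)=(-0.262861, -0.190353)
  term(m=-3) = (0.000852, -0.001475)   from Y*(Ω₁)=(-0.008757, -0.000471), Y(Ω₂)=(-0.087967, 0.173146)
  term(m=-2) = (0.003168, 0.017981)   from Y*(Ω₁)=(-0.034154, -0.064377), Y(Ω₂)=(-0.238334, -0.077234)
  term(m=-1) = (0.068053, 0.057111)   from Y*(Ω₁)=(0.197806, -0.328863), Y(Ω₂)=(-0.036125, 0.228662)
  term(m=+0) = (-0.212799, 0.000000)   from Y*(Ω₁)=(0.942512, -0.000000), Y(Ω₂)=(-0.225779, 0.000000)
  term(m=+1) = (0.068053, -0.057111)   from Y*(Ω₁)=(-0.197806, -0.328863), Y(Ω₂)=(0.036125, 0.228662)
  term(m=+2) = (0.003168, -0.017981)   from Y*(Ω₁)=(-0.034154, 0.064377), Y(Ω₂)=(-0.238334, 0.077234)
  term(m=+3) = (0.000852, 0.001475)   from Y*(Ω₁)=(0.008757, -0.000471), Y(Ω₂)=(0.087967, 0.173146)
  term(m=+4) = (0.000225, 0.000082)   from Y*(Ω₁)=(-0.000414, -0.000612), Y(Ω₂)=(-0.262861, 0.190353)
  term(m=+5) = (-0.000003, 0.000001)   from Y*(Ω₁)=(-0.000019, 0.000041), Y(Ω₂)=(0.051610, 0.051812)
  term(m=+6) = (-0.000000, 0.000001)   from Y*(Ω₁)=(0.000002, -0.000000), Y(Ω₂)=(-0.252864, 0.346328)
  term(m=+7) = (0.000000, 0.000000)   from Y*(Ω₁)=(-0.000000, -0.000000), Y(Ω₂)=(-0.311676, -0.159882)
Σ over m = (-0.068210, -0.000000); ×(4π/15) → (-0.057144, -0.000000). Real part: -0.057144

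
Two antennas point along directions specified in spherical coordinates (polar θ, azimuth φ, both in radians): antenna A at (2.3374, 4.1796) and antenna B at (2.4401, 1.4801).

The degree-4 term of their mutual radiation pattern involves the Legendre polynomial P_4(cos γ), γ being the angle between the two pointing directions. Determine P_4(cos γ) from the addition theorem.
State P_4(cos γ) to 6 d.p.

0.330462

Addition theorem: P_4(cos γ) = (4π/9) Σ_m Y*_{lm}(Ω₁) Y_{lm}(Ω₂), m = −4…4:
  [-4]  conj(Y_{4,-4})(Ω₁) = (-0.063303, -0.100889) ; Y_{4,-4}(Ω₂) = (0.071766, 0.027241) ; Δ = (-0.001795, -0.008965)
  [-3]  conj(Y_{4,-3})(Ω₁) = (-0.324325, 0.008944) ; Y_{4,-3}(Ω₂) = (0.069065, -0.247537) ; Δ = (-0.020185, 0.080900)
  [-2]  conj(Y_{4,-2})(Ω₁) = (-0.198944, 0.359690) ; Y_{4,-2}(Ω₂) = (-0.422709, -0.077528) ; Δ = (0.111981, -0.136620)
  [-1]  conj(Y_{4,-1})(Ω₁) = (0.044240, 0.075025) ; Y_{4,-1}(Ω₂) = (-0.022910, 0.251908) ; Δ = (-0.019913, 0.009426)
  [+0]  conj(Y_{4,0})(Ω₁) = (-0.352434, -0.000000) ; Y_{4,0}(Ω₂) = (-0.273809, 0.000000) ; Δ = (0.096500, 0.000000)
  [+1]  conj(Y_{4,1})(Ω₁) = (-0.044240, 0.075025) ; Y_{4,1}(Ω₂) = (0.022910, 0.251908) ; Δ = (-0.019913, -0.009426)
  [+2]  conj(Y_{4,2})(Ω₁) = (-0.198944, -0.359690) ; Y_{4,2}(Ω₂) = (-0.422709, 0.077528) ; Δ = (0.111981, 0.136620)
  [+3]  conj(Y_{4,3})(Ω₁) = (0.324325, 0.008944) ; Y_{4,3}(Ω₂) = (-0.069065, -0.247537) ; Δ = (-0.020185, -0.080900)
  [+4]  conj(Y_{4,4})(Ω₁) = (-0.063303, 0.100889) ; Y_{4,4}(Ω₂) = (0.071766, -0.027241) ; Δ = (-0.001795, 0.008965)
Accumulated sum (0.236676, 0.000000); after 4π/(2l+1) scaling, (0.330462, 0.000000) ⇒ P_4 = 0.330462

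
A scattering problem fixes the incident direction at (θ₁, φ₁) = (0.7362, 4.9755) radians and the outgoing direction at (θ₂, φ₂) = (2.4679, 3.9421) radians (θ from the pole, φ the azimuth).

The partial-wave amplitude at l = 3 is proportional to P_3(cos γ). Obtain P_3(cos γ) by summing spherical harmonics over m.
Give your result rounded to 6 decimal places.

Expand P_3 via completeness: Σ_{m} conj(Y_{3,m}) at Ω₁ times Y_{3,m} at Ω₂ —
  m=-3: Y*=-0.08967 + 0.08897j  Y=0.07481 + 0.06832j  product -0.01279 + 0.00053j
  m=-2: Y*=-0.29526 - 0.17151j  Y=0.00939 + 0.31073j  product 0.05052 - 0.09336j
  m=-1: Y*=0.09852 - 0.36577j  Y=-0.28837 + 0.29721j  product 0.08030 + 0.13476j
  m=+0: Y*=-0.07035 + 0.00000j  Y=-0.01572 + 0.00000j  product 0.00111 + 0.00000j
  m=+1: Y*=-0.09852 - 0.36577j  Y=0.28837 + 0.29721j  product 0.08030 - 0.13476j
  m=+2: Y*=-0.29526 + 0.17151j  Y=0.00939 - 0.31073j  product 0.05052 + 0.09336j
  m=+3: Y*=0.08967 + 0.08897j  Y=-0.07481 + 0.06832j  product -0.01279 - 0.00053j
Σ over m = 0.23717 + 0.00000j; ×(4π/7) → 0.42577 + 0.00000j. Real part: 0.425774

0.425774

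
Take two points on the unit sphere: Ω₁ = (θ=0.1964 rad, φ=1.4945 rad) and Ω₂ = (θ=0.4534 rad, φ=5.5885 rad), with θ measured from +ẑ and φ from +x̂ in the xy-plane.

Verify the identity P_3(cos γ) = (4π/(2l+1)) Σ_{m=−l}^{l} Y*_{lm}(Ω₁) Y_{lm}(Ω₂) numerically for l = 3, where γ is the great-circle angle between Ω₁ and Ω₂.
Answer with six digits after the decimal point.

0.192300

Summing Y*_{l m}(θ₁,φ₁)·Y_{l m}(θ₂,φ₂) over m ∈ [−3, 3]; prefactor 4π/(2·3+1) = 1.795196:
  m=-3: Y*=(-0.000703, -0.003019)  Y=(-0.017217, 0.030546)  product (0.000104, 0.000030)
  m=-2: Y*=(-0.037725, 0.005802)  Y=(0.031805, 0.173379)  product (-0.002206, -0.006356)
  m=-1: Y*=(0.018313, 0.239555)  Y=(0.330688, 0.275544)  product (-0.059952, 0.084264)
  m=+0: Y*=(0.662318, -0.000000)  Y=(0.349116, 0.000000)  product (0.231226, 0.000000)
  m=+1: Y*=(-0.018313, 0.239555)  Y=(-0.330688, 0.275544)  product (-0.059952, -0.084264)
  m=+2: Y*=(-0.037725, -0.005802)  Y=(0.031805, -0.173379)  product (-0.002206, 0.006356)
  m=+3: Y*=(0.000703, -0.003019)  Y=(0.017217, 0.030546)  product (0.000104, -0.000030)
Σ over m = (0.107119, 0.000000); ×(4π/7) → (0.192300, 0.000000). Real part: 0.192300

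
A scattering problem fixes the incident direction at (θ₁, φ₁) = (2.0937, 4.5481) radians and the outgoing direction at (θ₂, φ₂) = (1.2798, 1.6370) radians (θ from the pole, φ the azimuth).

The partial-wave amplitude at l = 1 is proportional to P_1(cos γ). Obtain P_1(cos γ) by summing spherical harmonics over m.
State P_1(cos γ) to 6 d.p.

Term-by-term m-sum for l=1 (normalisation 4π/3 = 4.188790):
  m=-1: -0.048955-0.295296i × -0.021895-0.330244i = -0.096448+0.022633i  (running Σ = -0.096448+0.022633i)
  m=0: -0.244007-0.000000i × +0.140183+0.000000i = -0.034206-0.000000i  (running Σ = -0.130654+0.022633i)
  m=1: +0.048955-0.295296i × +0.021895-0.330244i = -0.096448-0.022633i  (running Σ = -0.227102+0.000000i)
Accumulated sum -0.227102+0.000000i; after 4π/(2l+1) scaling, -0.951281+0.000000i ⇒ P_1 = -0.951281

-0.951281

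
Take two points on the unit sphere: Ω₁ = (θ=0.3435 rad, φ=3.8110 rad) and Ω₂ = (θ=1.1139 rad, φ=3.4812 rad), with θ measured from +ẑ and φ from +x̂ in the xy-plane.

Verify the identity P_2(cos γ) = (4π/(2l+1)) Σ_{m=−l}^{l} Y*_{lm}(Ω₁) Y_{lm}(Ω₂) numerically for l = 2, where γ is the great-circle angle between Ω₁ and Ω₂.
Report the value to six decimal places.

Term-by-term m-sum for l=2 (normalisation 4π/5 = 2.513274):
  [-2]  conj(Y_{2,-2})(Ω₁) = (0.010073, 0.042639) ; Y_{2,-2}(Ω₂) = (0.242053, -0.195424) ; Δ = (0.010771, 0.008352)
  [-1]  conj(Y_{2,-1})(Ω₁) = (-0.192113, -0.152017) ; Y_{2,-1}(Ω₂) = (-0.288393, 0.101888) ; Δ = (0.070893, 0.024267)
  [+0]  conj(Y_{2,0})(Ω₁) = (0.523464, -0.000000) ; Y_{2,0}(Ω₂) = (-0.131241, 0.000000) ; Δ = (-0.068700, 0.000000)
  [+1]  conj(Y_{2,1})(Ω₁) = (0.192113, -0.152017) ; Y_{2,1}(Ω₂) = (0.288393, 0.101888) ; Δ = (0.070893, -0.024267)
  [+2]  conj(Y_{2,2})(Ω₁) = (0.010073, -0.042639) ; Y_{2,2}(Ω₂) = (0.242053, 0.195424) ; Δ = (0.010771, -0.008352)
Σ over m = (0.094627, 0.000000); ×(4π/5) → (0.237824, 0.000000). Real part: 0.237824

0.237824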